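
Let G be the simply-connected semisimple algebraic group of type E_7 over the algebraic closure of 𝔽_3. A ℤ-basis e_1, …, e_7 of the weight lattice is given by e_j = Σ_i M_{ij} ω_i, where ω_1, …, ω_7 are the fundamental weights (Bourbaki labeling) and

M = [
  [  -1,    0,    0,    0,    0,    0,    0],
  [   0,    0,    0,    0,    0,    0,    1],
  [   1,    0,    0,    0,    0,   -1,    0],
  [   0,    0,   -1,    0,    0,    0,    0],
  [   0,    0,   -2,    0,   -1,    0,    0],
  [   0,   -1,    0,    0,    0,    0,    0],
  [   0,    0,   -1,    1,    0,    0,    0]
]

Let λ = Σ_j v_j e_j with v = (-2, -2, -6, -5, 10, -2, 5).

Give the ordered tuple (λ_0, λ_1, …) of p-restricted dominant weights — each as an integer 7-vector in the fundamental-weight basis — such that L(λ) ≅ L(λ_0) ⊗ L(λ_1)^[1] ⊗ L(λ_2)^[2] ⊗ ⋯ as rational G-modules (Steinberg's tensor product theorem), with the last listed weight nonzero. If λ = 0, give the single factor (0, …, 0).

((2, 2, 0, 0, 2, 2, 1), (0, 1, 0, 2, 0, 0, 0))

In the fundamental-weight basis, λ has coordinates c = M·v (v = (-2, -2, -6, -5, 10, -2, 5)):
  c_1 = (-1)·(-2) + (0)·(-2) + (0)·(-6) + (0)·(-5) + (0)·(10) + (0)·(-2) + (0)·(5) = 2
  c_2 = (0)·(-2) + (0)·(-2) + (0)·(-6) + (0)·(-5) + (0)·(10) + (0)·(-2) + (1)·(5) = 5
  c_3 = (1)·(-2) + (0)·(-2) + (0)·(-6) + (0)·(-5) + (0)·(10) + (-1)·(-2) + (0)·(5) = 0
  c_4 = (0)·(-2) + (0)·(-2) + (-1)·(-6) + (0)·(-5) + (0)·(10) + (0)·(-2) + (0)·(5) = 6
  c_5 = (0)·(-2) + (0)·(-2) + (-2)·(-6) + (0)·(-5) + (-1)·(10) + (0)·(-2) + (0)·(5) = 2
  c_6 = (0)·(-2) + (-1)·(-2) + (0)·(-6) + (0)·(-5) + (0)·(10) + (0)·(-2) + (0)·(5) = 2
  c_7 = (0)·(-2) + (0)·(-2) + (-1)·(-6) + (1)·(-5) + (0)·(10) + (0)·(-2) + (0)·(5) = 1
Expand coordinatewise in base 3:
  c_1 = 2 = 2·3^0
  c_2 = 5 = 2·3^0 + 1·3^1
  c_3 = 0
  c_4 = 6 = 0·3^0 + 2·3^1
  c_5 = 2 = 2·3^0
  c_6 = 2 = 2·3^0
  c_7 = 1 = 1·3^0
λ_0 = (2, 2, 0, 0, 2, 2, 1)
λ_1 = (0, 1, 0, 2, 0, 0, 0)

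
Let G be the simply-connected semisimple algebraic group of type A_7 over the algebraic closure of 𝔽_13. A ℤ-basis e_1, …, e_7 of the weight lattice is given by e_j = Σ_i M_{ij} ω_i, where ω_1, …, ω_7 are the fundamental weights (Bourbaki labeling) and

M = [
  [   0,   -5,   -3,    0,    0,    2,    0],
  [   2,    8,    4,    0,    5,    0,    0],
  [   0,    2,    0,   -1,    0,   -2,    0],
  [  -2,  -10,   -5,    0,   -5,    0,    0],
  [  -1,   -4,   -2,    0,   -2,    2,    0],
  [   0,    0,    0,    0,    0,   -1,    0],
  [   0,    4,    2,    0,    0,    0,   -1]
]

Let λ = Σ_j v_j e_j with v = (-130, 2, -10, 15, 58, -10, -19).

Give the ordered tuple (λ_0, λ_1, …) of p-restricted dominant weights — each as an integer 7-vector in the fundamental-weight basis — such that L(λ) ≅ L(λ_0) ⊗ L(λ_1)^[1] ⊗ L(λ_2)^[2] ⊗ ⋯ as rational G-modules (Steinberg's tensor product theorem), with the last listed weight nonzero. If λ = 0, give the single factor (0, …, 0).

Converting to the ω-basis (c_i = row i of M dotted with v = (-130, 2, -10, 15, 58, -10, -19)):
  c_1 = 0*-130 + -5*2 + -3*-10 + 0*15 + 0*58 + 2*-10 + 0*-19 = 0
  c_2 = 2*-130 + 8*2 + 4*-10 + 0*15 + 5*58 + 0*-10 + 0*-19 = 6
  c_3 = 0*-130 + 2*2 + 0*-10 + -1*15 + 0*58 + -2*-10 + 0*-19 = 9
  c_4 = -2*-130 + -10*2 + -5*-10 + 0*15 + -5*58 + 0*-10 + 0*-19 = 0
  c_5 = -1*-130 + -4*2 + -2*-10 + 0*15 + -2*58 + 2*-10 + 0*-19 = 6
  c_6 = 0*-130 + 0*2 + 0*-10 + 0*15 + 0*58 + -1*-10 + 0*-19 = 10
  c_7 = 0*-130 + 4*2 + 2*-10 + 0*15 + 0*58 + 0*-10 + -1*-19 = 7
Expand coordinatewise in base 13:
  c_1 = 0
  c_2 = 6 = 6·13^0
  c_3 = 9 = 9·13^0
  c_4 = 0
  c_5 = 6 = 6·13^0
  c_6 = 10 = 10·13^0
  c_7 = 7 = 7·13^0
p-restricted factor λ_0 = (0, 6, 9, 0, 6, 10, 7)

((0, 6, 9, 0, 6, 10, 7),)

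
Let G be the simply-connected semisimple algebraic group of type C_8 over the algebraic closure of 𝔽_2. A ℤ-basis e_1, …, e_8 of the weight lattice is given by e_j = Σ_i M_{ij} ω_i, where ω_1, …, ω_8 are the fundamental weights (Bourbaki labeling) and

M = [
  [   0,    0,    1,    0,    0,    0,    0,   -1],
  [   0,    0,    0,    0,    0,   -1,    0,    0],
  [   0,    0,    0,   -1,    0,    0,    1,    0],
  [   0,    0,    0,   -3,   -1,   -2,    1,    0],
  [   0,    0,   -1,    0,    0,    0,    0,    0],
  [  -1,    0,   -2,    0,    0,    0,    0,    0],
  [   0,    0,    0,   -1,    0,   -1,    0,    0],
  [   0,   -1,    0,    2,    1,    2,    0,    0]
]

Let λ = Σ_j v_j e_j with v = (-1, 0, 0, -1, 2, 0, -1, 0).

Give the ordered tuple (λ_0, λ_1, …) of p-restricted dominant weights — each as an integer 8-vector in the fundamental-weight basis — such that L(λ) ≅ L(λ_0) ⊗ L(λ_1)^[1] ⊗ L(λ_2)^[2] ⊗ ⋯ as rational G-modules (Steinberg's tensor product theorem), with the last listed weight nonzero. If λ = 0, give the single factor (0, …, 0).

((0, 0, 0, 0, 0, 1, 1, 0),)

Compute c_i = Σ_j M_{ij} v_j with v = (-1, 0, 0, -1, 2, 0, -1, 0):
  c_1 = 0*-1 + 0*0 + 1*0 + 0*-1 + 0*2 + 0*0 + 0*-1 + -1*0 = 0
  c_2 = 0*-1 + 0*0 + 0*0 + 0*-1 + 0*2 + -1*0 + 0*-1 + 0*0 = 0
  c_3 = 0*-1 + 0*0 + 0*0 + -1*-1 + 0*2 + 0*0 + 1*-1 + 0*0 = 0
  c_4 = 0*-1 + 0*0 + 0*0 + -3*-1 + -1*2 + -2*0 + 1*-1 + 0*0 = 0
  c_5 = 0*-1 + 0*0 + -1*0 + 0*-1 + 0*2 + 0*0 + 0*-1 + 0*0 = 0
  c_6 = -1*-1 + 0*0 + -2*0 + 0*-1 + 0*2 + 0*0 + 0*-1 + 0*0 = 1
  c_7 = 0*-1 + 0*0 + 0*0 + -1*-1 + 0*2 + -1*0 + 0*-1 + 0*0 = 1
  c_8 = 0*-1 + -1*0 + 0*0 + 2*-1 + 1*2 + 2*0 + 0*-1 + 0*0 = 0
Base-2 expansion of each c_i:
  c_1 = 0
  c_2 = 0
  c_3 = 0
  c_4 = 0
  c_5 = 0
  c_6 = 1 = 1·2^0
  c_7 = 1 = 1·2^0
  c_8 = 0
Factor λ_0 = (0, 0, 0, 0, 0, 1, 1, 0)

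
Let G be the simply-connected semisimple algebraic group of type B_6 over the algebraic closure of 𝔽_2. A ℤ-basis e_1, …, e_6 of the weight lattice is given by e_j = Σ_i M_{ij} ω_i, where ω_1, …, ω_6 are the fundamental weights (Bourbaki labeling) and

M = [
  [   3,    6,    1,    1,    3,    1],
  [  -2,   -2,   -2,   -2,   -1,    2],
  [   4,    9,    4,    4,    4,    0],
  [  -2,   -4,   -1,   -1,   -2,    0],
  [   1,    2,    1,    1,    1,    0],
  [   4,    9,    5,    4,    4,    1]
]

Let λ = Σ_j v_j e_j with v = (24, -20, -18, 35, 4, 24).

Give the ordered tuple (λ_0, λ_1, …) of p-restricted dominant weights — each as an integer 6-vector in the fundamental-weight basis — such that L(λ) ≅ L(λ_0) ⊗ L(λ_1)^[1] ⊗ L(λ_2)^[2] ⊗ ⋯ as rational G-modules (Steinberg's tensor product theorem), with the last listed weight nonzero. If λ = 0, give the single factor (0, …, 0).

((1, 0, 0, 1, 1, 0), (0, 1, 0, 1, 0, 1), (1, 0, 0, 1, 1, 1))

In the fundamental-weight basis, λ has coordinates c = M·v (v = (24, -20, -18, 35, 4, 24)):
  c_1 = 3*24 + 6*-20 + 1*-18 + 1*35 + 3*4 + 1*24 = 5
  c_2 = -2*24 + -2*-20 + -2*-18 + -2*35 + -1*4 + 2*24 = 2
  c_3 = 4*24 + 9*-20 + 4*-18 + 4*35 + 4*4 + 0*24 = 0
  c_4 = -2*24 + -4*-20 + -1*-18 + -1*35 + -2*4 + 0*24 = 7
  c_5 = 1*24 + 2*-20 + 1*-18 + 1*35 + 1*4 + 0*24 = 5
  c_6 = 4*24 + 9*-20 + 5*-18 + 4*35 + 4*4 + 1*24 = 6
Writing each c_i in base p = 2:
  c_1 = 5 = 1·2^0 + 0·2^1 + 1·2^2
  c_2 = 2 = 0·2^0 + 1·2^1
  c_3 = 0
  c_4 = 7 = 1·2^0 + 1·2^1 + 1·2^2
  c_5 = 5 = 1·2^0 + 0·2^1 + 1·2^2
  c_6 = 6 = 0·2^0 + 1·2^1 + 1·2^2
λ_0 = (1, 0, 0, 1, 1, 0)
λ_1 = (0, 1, 0, 1, 0, 1)
λ_2 = (1, 0, 0, 1, 1, 1)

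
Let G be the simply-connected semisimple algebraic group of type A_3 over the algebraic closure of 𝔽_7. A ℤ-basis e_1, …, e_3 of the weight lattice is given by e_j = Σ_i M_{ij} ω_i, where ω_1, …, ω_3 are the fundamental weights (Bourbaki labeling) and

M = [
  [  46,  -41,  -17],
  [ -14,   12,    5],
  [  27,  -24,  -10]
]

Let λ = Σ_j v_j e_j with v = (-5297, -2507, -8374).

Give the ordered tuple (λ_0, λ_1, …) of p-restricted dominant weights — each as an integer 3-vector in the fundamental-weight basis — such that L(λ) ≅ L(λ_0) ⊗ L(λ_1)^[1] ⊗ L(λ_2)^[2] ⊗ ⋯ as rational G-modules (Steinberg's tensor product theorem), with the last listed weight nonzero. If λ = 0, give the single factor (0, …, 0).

((6, 6, 0), (1, 6, 1), (2, 2, 4), (4, 6, 2))

Compute c_i = Σ_j M_{ij} v_j with v = (-5297, -2507, -8374):
  c_1 = 46*-5297 + -41*-2507 + -17*-8374 = 1483
  c_2 = -14*-5297 + 12*-2507 + 5*-8374 = 2204
  c_3 = 27*-5297 + -24*-2507 + -10*-8374 = 889
Base-7 expansion of each c_i:
  c_1 = 1483 = 6·7^0 + 1·7^1 + 2·7^2 + 4·7^3
  c_2 = 2204 = 6·7^0 + 6·7^1 + 2·7^2 + 6·7^3
  c_3 = 889 = 0·7^0 + 1·7^1 + 4·7^2 + 2·7^3
λ_0 = (6, 6, 0)
λ_1 = (1, 6, 1)
λ_2 = (2, 2, 4)
λ_3 = (4, 6, 2)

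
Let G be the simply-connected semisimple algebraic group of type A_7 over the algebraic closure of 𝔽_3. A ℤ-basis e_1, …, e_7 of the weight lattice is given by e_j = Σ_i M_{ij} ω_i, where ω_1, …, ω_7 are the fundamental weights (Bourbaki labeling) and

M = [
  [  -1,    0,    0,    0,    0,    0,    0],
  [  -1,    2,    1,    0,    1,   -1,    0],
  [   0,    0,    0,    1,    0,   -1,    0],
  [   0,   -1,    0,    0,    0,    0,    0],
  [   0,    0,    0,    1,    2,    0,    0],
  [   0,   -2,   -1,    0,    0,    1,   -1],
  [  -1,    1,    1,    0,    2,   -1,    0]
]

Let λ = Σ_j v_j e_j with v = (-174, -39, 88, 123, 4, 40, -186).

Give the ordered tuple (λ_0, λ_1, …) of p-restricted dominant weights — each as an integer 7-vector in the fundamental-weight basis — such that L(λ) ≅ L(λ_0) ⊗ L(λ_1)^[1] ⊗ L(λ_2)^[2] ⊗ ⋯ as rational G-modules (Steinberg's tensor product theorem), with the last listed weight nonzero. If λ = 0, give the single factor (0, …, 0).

((0, 1, 2, 0, 2, 0, 2), (1, 1, 0, 1, 1, 0, 0), (1, 1, 0, 1, 2, 0, 0), (0, 2, 0, 1, 1, 2, 1), (2, 1, 1, 0, 1, 2, 2))

In the fundamental-weight basis, λ has coordinates c = M·v (v = (-174, -39, 88, 123, 4, 40, -186)):
  c_1 = (-1)·(-174) + (0)·(-39) + (0)·(88) + (0)·(123) + (0)·(4) + (0)·(40) + (0)·(-186) = 174
  c_2 = (-1)·(-174) + (2)·(-39) + (1)·(88) + (0)·(123) + (1)·(4) + (-1)·(40) + (0)·(-186) = 148
  c_3 = (0)·(-174) + (0)·(-39) + (0)·(88) + (1)·(123) + (0)·(4) + (-1)·(40) + (0)·(-186) = 83
  c_4 = (0)·(-174) + (-1)·(-39) + (0)·(88) + (0)·(123) + (0)·(4) + (0)·(40) + (0)·(-186) = 39
  c_5 = (0)·(-174) + (0)·(-39) + (0)·(88) + (1)·(123) + (2)·(4) + (0)·(40) + (0)·(-186) = 131
  c_6 = (0)·(-174) + (-2)·(-39) + (-1)·(88) + (0)·(123) + (0)·(4) + (1)·(40) + (-1)·(-186) = 216
  c_7 = (-1)·(-174) + (1)·(-39) + (1)·(88) + (0)·(123) + (2)·(4) + (-1)·(40) + (0)·(-186) = 191
Base-3 expansion of each c_i:
  c_1 = 174 = 0·3^0 + 1·3^1 + 1·3^2 + 0·3^3 + 2·3^4
  c_2 = 148 = 1·3^0 + 1·3^1 + 1·3^2 + 2·3^3 + 1·3^4
  c_3 = 83 = 2·3^0 + 0·3^1 + 0·3^2 + 0·3^3 + 1·3^4
  c_4 = 39 = 0·3^0 + 1·3^1 + 1·3^2 + 1·3^3
  c_5 = 131 = 2·3^0 + 1·3^1 + 2·3^2 + 1·3^3 + 1·3^4
  c_6 = 216 = 0·3^0 + 0·3^1 + 0·3^2 + 2·3^3 + 2·3^4
  c_7 = 191 = 2·3^0 + 0·3^1 + 0·3^2 + 1·3^3 + 2·3^4
Factor λ_0 = (0, 1, 2, 0, 2, 0, 2)
Factor λ_1 = (1, 1, 0, 1, 1, 0, 0)
Factor λ_2 = (1, 1, 0, 1, 2, 0, 0)
Factor λ_3 = (0, 2, 0, 1, 1, 2, 1)
Factor λ_4 = (2, 1, 1, 0, 1, 2, 2)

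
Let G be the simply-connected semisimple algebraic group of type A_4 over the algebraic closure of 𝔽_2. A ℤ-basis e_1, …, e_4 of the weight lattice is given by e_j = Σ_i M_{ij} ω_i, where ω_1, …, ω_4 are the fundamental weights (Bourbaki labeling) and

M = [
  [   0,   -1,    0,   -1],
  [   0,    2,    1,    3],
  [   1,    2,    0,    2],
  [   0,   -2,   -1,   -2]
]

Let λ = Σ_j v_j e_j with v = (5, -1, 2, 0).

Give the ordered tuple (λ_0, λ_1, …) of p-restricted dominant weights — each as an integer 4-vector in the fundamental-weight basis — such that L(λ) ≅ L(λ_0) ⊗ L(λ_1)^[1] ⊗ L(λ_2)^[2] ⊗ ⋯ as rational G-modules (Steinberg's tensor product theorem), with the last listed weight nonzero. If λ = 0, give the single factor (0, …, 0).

((1, 0, 1, 0), (0, 0, 1, 0))

Compute c_i = Σ_j M_{ij} v_j with v = (5, -1, 2, 0):
  c_1 = (0)·(5) + (-1)·(-1) + (0)·(2) + (-1)·(0) = 1
  c_2 = (0)·(5) + (2)·(-1) + (1)·(2) + (3)·(0) = 0
  c_3 = (1)·(5) + (2)·(-1) + (0)·(2) + (2)·(0) = 3
  c_4 = (0)·(5) + (-2)·(-1) + (-1)·(2) + (-2)·(0) = 0
p = 2; digits c_i = Σ_j d_{ij}·2^j, 0 ≤ d_{ij} < 2:
  c_1 = 1 = 1·2^0
  c_2 = 0
  c_3 = 3 = 1·2^0 + 1·2^1
  c_4 = 0
λ_0 = (1, 0, 1, 0)
λ_1 = (0, 0, 1, 0)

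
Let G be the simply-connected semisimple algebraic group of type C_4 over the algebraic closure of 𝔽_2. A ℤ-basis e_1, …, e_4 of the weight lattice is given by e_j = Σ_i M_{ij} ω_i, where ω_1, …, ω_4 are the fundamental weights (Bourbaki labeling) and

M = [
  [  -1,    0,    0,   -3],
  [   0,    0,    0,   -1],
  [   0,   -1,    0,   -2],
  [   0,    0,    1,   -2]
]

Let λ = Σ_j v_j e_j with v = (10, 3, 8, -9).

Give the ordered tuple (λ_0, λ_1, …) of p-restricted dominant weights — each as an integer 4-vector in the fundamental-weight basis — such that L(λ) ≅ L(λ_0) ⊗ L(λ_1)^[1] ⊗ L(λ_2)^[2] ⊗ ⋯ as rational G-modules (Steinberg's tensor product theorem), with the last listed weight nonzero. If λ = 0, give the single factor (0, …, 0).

Compute c_i = Σ_j M_{ij} v_j with v = (10, 3, 8, -9):
  c_1 = (-1)·(10) + (0)·(3) + (0)·(8) + (-3)·(-9) = 17
  c_2 = (0)·(10) + (0)·(3) + (0)·(8) + (-1)·(-9) = 9
  c_3 = (0)·(10) + (-1)·(3) + (0)·(8) + (-2)·(-9) = 15
  c_4 = (0)·(10) + (0)·(3) + (1)·(8) + (-2)·(-9) = 26
Base-2 expansion of each c_i:
  c_1 = 17 = 1·2^0 + 0·2^1 + 0·2^2 + 0·2^3 + 1·2^4
  c_2 = 9 = 1·2^0 + 0·2^1 + 0·2^2 + 1·2^3
  c_3 = 15 = 1·2^0 + 1·2^1 + 1·2^2 + 1·2^3
  c_4 = 26 = 0·2^0 + 1·2^1 + 0·2^2 + 1·2^3 + 1·2^4
Factor λ_0 = (1, 1, 1, 0)
Factor λ_1 = (0, 0, 1, 1)
Factor λ_2 = (0, 0, 1, 0)
Factor λ_3 = (0, 1, 1, 1)
Factor λ_4 = (1, 0, 0, 1)

((1, 1, 1, 0), (0, 0, 1, 1), (0, 0, 1, 0), (0, 1, 1, 1), (1, 0, 0, 1))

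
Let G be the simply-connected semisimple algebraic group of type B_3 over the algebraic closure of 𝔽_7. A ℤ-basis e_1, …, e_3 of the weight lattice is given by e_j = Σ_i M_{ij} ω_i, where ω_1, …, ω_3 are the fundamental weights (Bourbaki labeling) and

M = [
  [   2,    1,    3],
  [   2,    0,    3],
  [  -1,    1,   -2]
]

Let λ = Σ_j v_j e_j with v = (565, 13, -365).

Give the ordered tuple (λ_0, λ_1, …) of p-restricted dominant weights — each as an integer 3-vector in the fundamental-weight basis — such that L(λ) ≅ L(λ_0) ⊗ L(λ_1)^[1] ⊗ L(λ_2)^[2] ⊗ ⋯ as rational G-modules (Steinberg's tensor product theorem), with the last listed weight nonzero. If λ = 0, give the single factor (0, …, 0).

ω-coordinates c = M·v, v = (565, 13, -365):
  c_1 = 2*565 + 1*13 + 3*-365 = 48
  c_2 = 2*565 + 0*13 + 3*-365 = 35
  c_3 = -1*565 + 1*13 + -2*-365 = 178
Writing each c_i in base p = 7:
  c_1 = 48 = 6·7^0 + 6·7^1
  c_2 = 35 = 0·7^0 + 5·7^1
  c_3 = 178 = 3·7^0 + 4·7^1 + 3·7^2
p-restricted factor λ_0 = (6, 0, 3)
p-restricted factor λ_1 = (6, 5, 4)
p-restricted factor λ_2 = (0, 0, 3)

((6, 0, 3), (6, 5, 4), (0, 0, 3))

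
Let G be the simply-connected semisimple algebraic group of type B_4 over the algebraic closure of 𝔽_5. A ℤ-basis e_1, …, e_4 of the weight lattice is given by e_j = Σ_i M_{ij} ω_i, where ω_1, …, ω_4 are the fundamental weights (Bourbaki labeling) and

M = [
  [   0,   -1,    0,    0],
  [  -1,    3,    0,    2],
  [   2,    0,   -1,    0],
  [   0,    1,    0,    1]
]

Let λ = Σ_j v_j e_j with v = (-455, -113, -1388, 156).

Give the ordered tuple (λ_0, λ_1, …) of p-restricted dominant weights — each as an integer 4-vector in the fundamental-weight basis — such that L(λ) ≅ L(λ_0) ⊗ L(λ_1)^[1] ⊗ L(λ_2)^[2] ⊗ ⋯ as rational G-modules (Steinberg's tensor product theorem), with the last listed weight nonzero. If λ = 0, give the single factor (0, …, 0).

Change of basis e → ω: c = M·v where v = (-455, -113, -1388, 156):
  c_1 = (0)·(-455) + (-1)·(-113) + (0)·(-1388) + (0)·(156) = 113
  c_2 = (-1)·(-455) + (3)·(-113) + (0)·(-1388) + (2)·(156) = 428
  c_3 = (2)·(-455) + (0)·(-113) + (-1)·(-1388) + (0)·(156) = 478
  c_4 = (0)·(-455) + (1)·(-113) + (0)·(-1388) + (1)·(156) = 43
Base-5 expansion of each c_i:
  c_1 = 113 = 3·5^0 + 2·5^1 + 4·5^2
  c_2 = 428 = 3·5^0 + 0·5^1 + 2·5^2 + 3·5^3
  c_3 = 478 = 3·5^0 + 0·5^1 + 4·5^2 + 3·5^3
  c_4 = 43 = 3·5^0 + 3·5^1 + 1·5^2
Factor λ_0 = (3, 3, 3, 3)
Factor λ_1 = (2, 0, 0, 3)
Factor λ_2 = (4, 2, 4, 1)
Factor λ_3 = (0, 3, 3, 0)

((3, 3, 3, 3), (2, 0, 0, 3), (4, 2, 4, 1), (0, 3, 3, 0))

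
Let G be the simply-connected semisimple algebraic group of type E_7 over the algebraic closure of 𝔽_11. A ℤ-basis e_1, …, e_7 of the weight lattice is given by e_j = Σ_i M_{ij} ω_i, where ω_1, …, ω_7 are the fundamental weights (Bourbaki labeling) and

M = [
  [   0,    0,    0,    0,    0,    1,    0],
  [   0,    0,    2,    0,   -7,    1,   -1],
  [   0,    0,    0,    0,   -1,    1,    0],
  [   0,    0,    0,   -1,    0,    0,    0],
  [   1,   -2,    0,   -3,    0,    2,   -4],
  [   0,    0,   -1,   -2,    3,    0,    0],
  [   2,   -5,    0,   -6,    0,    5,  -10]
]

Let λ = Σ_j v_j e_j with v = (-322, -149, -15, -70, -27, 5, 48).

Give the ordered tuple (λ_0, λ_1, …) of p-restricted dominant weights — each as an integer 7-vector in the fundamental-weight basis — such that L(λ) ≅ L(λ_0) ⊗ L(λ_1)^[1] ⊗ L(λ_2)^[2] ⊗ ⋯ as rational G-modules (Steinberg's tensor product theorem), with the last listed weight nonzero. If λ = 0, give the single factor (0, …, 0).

((5, 6, 10, 4, 4, 8, 0), (0, 10, 2, 6, 0, 6, 6))

In the fundamental-weight basis, λ has coordinates c = M·v (v = (-322, -149, -15, -70, -27, 5, 48)):
  c_1 = (0)·(-322) + (0)·(-149) + (0)·(-15) + (0)·(-70) + (0)·(-27) + 1·5 + 0·48 = 5
  c_2 = (0)·(-322) + (0)·(-149) + (2)·(-15) + (0)·(-70) + (-7)·(-27) + 1·5 + (-1)·(48) = 116
  c_3 = (0)·(-322) + (0)·(-149) + (0)·(-15) + (0)·(-70) + (-1)·(-27) + 1·5 + 0·48 = 32
  c_4 = (0)·(-322) + (0)·(-149) + (0)·(-15) + (-1)·(-70) + (0)·(-27) + 0·5 + 0·48 = 70
  c_5 = (1)·(-322) + (-2)·(-149) + (0)·(-15) + (-3)·(-70) + (0)·(-27) + 2·5 + (-4)·(48) = 4
  c_6 = (0)·(-322) + (0)·(-149) + (-1)·(-15) + (-2)·(-70) + (3)·(-27) + 0·5 + 0·48 = 74
  c_7 = (2)·(-322) + (-5)·(-149) + (0)·(-15) + (-6)·(-70) + (0)·(-27) + 5·5 + (-10)·(48) = 66
p = 11; digits c_i = Σ_j d_{ij}·11^j, 0 ≤ d_{ij} < 11:
  c_1 = 5 = 5·11^0
  c_2 = 116 = 6·11^0 + 10·11^1
  c_3 = 32 = 10·11^0 + 2·11^1
  c_4 = 70 = 4·11^0 + 6·11^1
  c_5 = 4 = 4·11^0
  c_6 = 74 = 8·11^0 + 6·11^1
  c_7 = 66 = 0·11^0 + 6·11^1
p-restricted factor λ_0 = (5, 6, 10, 4, 4, 8, 0)
p-restricted factor λ_1 = (0, 10, 2, 6, 0, 6, 6)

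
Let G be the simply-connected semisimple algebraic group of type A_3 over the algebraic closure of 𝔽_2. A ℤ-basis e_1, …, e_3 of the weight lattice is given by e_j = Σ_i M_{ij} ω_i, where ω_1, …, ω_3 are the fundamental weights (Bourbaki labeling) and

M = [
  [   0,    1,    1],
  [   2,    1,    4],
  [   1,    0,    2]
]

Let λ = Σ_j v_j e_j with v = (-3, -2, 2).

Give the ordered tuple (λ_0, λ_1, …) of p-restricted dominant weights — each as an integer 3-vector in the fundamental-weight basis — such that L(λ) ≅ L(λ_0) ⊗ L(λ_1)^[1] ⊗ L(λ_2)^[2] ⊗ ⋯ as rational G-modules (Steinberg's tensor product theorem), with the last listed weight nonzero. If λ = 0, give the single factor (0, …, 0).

((0, 0, 1),)

ω-coordinates c = M·v, v = (-3, -2, 2):
  c_1 = 0*-3 + 1*-2 + 1*2 = 0
  c_2 = 2*-3 + 1*-2 + 4*2 = 0
  c_3 = 1*-3 + 0*-2 + 2*2 = 1
p = 2; digits c_i = Σ_j d_{ij}·2^j, 0 ≤ d_{ij} < 2:
  c_1 = 0
  c_2 = 0
  c_3 = 1 = 1·2^0
p-restricted factor λ_0 = (0, 0, 1)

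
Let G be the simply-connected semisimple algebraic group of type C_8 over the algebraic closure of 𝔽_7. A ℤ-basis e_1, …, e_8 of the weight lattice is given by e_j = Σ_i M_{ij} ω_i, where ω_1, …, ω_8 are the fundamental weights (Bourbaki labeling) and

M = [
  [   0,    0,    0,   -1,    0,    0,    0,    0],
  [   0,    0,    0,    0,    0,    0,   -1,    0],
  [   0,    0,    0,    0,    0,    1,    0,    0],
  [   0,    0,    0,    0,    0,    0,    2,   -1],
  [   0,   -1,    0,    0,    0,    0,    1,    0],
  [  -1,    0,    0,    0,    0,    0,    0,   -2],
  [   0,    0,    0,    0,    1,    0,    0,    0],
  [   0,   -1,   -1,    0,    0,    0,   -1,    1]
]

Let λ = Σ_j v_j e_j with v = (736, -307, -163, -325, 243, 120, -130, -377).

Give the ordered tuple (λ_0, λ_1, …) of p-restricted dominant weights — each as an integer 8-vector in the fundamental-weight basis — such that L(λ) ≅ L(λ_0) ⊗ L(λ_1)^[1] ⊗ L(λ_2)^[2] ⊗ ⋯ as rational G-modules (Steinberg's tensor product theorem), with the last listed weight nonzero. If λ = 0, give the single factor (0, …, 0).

Compute c_i = Σ_j M_{ij} v_j with v = (736, -307, -163, -325, 243, 120, -130, -377):
  c_1 = 0*736 + 0*-307 + 0*-163 + -1*-325 + 0*243 + 0*120 + 0*-130 + 0*-377 = 325
  c_2 = 0*736 + 0*-307 + 0*-163 + 0*-325 + 0*243 + 0*120 + -1*-130 + 0*-377 = 130
  c_3 = 0*736 + 0*-307 + 0*-163 + 0*-325 + 0*243 + 1*120 + 0*-130 + 0*-377 = 120
  c_4 = 0*736 + 0*-307 + 0*-163 + 0*-325 + 0*243 + 0*120 + 2*-130 + -1*-377 = 117
  c_5 = 0*736 + -1*-307 + 0*-163 + 0*-325 + 0*243 + 0*120 + 1*-130 + 0*-377 = 177
  c_6 = -1*736 + 0*-307 + 0*-163 + 0*-325 + 0*243 + 0*120 + 0*-130 + -2*-377 = 18
  c_7 = 0*736 + 0*-307 + 0*-163 + 0*-325 + 1*243 + 0*120 + 0*-130 + 0*-377 = 243
  c_8 = 0*736 + -1*-307 + -1*-163 + 0*-325 + 0*243 + 0*120 + -1*-130 + 1*-377 = 223
Expand coordinatewise in base 7:
  c_1 = 325 = 3·7^0 + 4·7^1 + 6·7^2
  c_2 = 130 = 4·7^0 + 4·7^1 + 2·7^2
  c_3 = 120 = 1·7^0 + 3·7^1 + 2·7^2
  c_4 = 117 = 5·7^0 + 2·7^1 + 2·7^2
  c_5 = 177 = 2·7^0 + 4·7^1 + 3·7^2
  c_6 = 18 = 4·7^0 + 2·7^1
  c_7 = 243 = 5·7^0 + 6·7^1 + 4·7^2
  c_8 = 223 = 6·7^0 + 3·7^1 + 4·7^2
Factor λ_0 = (3, 4, 1, 5, 2, 4, 5, 6)
Factor λ_1 = (4, 4, 3, 2, 4, 2, 6, 3)
Factor λ_2 = (6, 2, 2, 2, 3, 0, 4, 4)

((3, 4, 1, 5, 2, 4, 5, 6), (4, 4, 3, 2, 4, 2, 6, 3), (6, 2, 2, 2, 3, 0, 4, 4))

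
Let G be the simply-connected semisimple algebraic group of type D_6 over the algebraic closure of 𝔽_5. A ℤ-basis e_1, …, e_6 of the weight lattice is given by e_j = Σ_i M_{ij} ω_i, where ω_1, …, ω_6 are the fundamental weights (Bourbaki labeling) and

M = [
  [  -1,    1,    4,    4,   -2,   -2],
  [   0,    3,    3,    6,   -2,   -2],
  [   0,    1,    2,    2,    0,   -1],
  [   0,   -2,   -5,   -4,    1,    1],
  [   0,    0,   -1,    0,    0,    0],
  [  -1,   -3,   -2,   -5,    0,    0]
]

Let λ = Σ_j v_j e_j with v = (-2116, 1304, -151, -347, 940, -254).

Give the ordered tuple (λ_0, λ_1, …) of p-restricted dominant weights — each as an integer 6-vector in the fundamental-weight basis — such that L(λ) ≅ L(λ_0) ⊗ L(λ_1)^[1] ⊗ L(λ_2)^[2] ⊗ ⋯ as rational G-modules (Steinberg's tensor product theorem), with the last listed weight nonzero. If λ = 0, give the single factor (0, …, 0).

ω-coordinates c = M·v, v = (-2116, 1304, -151, -347, 940, -254):
  c_1 = (-1)·(-2116) + (1)·(1304) + (4)·(-151) + (4)·(-347) + (-2)·(940) + (-2)·(-254) = 56
  c_2 = (0)·(-2116) + (3)·(1304) + (3)·(-151) + (6)·(-347) + (-2)·(940) + (-2)·(-254) = 5
  c_3 = (0)·(-2116) + (1)·(1304) + (2)·(-151) + (2)·(-347) + (0)·(940) + (-1)·(-254) = 562
  c_4 = (0)·(-2116) + (-2)·(1304) + (-5)·(-151) + (-4)·(-347) + (1)·(940) + (1)·(-254) = 221
  c_5 = (0)·(-2116) + (0)·(1304) + (-1)·(-151) + (0)·(-347) + (0)·(940) + (0)·(-254) = 151
  c_6 = (-1)·(-2116) + (-3)·(1304) + (-2)·(-151) + (-5)·(-347) + (0)·(940) + (0)·(-254) = 241
p = 5; digits c_i = Σ_j d_{ij}·5^j, 0 ≤ d_{ij} < 5:
  c_1 = 56 = 1·5^0 + 1·5^1 + 2·5^2
  c_2 = 5 = 0·5^0 + 1·5^1
  c_3 = 562 = 2·5^0 + 2·5^1 + 2·5^2 + 4·5^3
  c_4 = 221 = 1·5^0 + 4·5^1 + 3·5^2 + 1·5^3
  c_5 = 151 = 1·5^0 + 0·5^1 + 1·5^2 + 1·5^3
  c_6 = 241 = 1·5^0 + 3·5^1 + 4·5^2 + 1·5^3
λ_0 = (1, 0, 2, 1, 1, 1)
λ_1 = (1, 1, 2, 4, 0, 3)
λ_2 = (2, 0, 2, 3, 1, 4)
λ_3 = (0, 0, 4, 1, 1, 1)

((1, 0, 2, 1, 1, 1), (1, 1, 2, 4, 0, 3), (2, 0, 2, 3, 1, 4), (0, 0, 4, 1, 1, 1))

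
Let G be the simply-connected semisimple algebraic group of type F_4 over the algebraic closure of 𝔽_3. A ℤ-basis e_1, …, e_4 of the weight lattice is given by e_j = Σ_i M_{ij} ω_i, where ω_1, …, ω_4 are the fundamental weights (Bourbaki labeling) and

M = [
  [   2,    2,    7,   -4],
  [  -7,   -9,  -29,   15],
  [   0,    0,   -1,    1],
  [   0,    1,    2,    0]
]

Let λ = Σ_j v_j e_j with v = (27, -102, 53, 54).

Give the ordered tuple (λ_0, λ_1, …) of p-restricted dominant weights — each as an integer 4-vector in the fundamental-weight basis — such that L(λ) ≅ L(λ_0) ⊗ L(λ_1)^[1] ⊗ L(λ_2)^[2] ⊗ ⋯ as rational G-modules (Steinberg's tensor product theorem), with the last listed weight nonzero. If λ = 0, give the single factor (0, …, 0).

Converting to the ω-basis (c_i = row i of M dotted with v = (27, -102, 53, 54)):
  c_1 = (2)·(27) + (2)·(-102) + (7)·(53) + (-4)·(54) = 5
  c_2 = (-7)·(27) + (-9)·(-102) + (-29)·(53) + (15)·(54) = 2
  c_3 = (0)·(27) + (0)·(-102) + (-1)·(53) + (1)·(54) = 1
  c_4 = (0)·(27) + (1)·(-102) + (2)·(53) + (0)·(54) = 4
Base-3 expansion of each c_i:
  c_1 = 5 = 2·3^0 + 1·3^1
  c_2 = 2 = 2·3^0
  c_3 = 1 = 1·3^0
  c_4 = 4 = 1·3^0 + 1·3^1
Factor λ_0 = (2, 2, 1, 1)
Factor λ_1 = (1, 0, 0, 1)

((2, 2, 1, 1), (1, 0, 0, 1))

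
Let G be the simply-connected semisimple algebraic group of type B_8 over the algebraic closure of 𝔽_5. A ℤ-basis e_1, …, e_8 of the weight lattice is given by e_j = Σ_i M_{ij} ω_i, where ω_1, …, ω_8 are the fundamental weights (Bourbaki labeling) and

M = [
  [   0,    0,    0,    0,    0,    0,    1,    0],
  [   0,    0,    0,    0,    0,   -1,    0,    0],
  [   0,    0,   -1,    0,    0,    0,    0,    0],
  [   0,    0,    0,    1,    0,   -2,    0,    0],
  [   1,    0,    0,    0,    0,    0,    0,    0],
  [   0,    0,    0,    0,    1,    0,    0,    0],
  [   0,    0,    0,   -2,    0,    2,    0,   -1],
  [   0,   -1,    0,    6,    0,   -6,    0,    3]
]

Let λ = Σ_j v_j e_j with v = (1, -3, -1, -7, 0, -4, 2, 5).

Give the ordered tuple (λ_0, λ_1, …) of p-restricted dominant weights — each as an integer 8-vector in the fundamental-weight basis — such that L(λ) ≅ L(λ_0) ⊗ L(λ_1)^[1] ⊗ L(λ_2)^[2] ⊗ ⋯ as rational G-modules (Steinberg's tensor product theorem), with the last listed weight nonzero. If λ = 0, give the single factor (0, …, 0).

ω-coordinates c = M·v, v = (1, -3, -1, -7, 0, -4, 2, 5):
  c_1 = (0)·(1) + (0)·(-3) + (0)·(-1) + (0)·(-7) + (0)·(0) + (0)·(-4) + (1)·(2) + (0)·(5) = 2
  c_2 = (0)·(1) + (0)·(-3) + (0)·(-1) + (0)·(-7) + (0)·(0) + (-1)·(-4) + (0)·(2) + (0)·(5) = 4
  c_3 = (0)·(1) + (0)·(-3) + (-1)·(-1) + (0)·(-7) + (0)·(0) + (0)·(-4) + (0)·(2) + (0)·(5) = 1
  c_4 = (0)·(1) + (0)·(-3) + (0)·(-1) + (1)·(-7) + (0)·(0) + (-2)·(-4) + (0)·(2) + (0)·(5) = 1
  c_5 = (1)·(1) + (0)·(-3) + (0)·(-1) + (0)·(-7) + (0)·(0) + (0)·(-4) + (0)·(2) + (0)·(5) = 1
  c_6 = (0)·(1) + (0)·(-3) + (0)·(-1) + (0)·(-7) + (1)·(0) + (0)·(-4) + (0)·(2) + (0)·(5) = 0
  c_7 = (0)·(1) + (0)·(-3) + (0)·(-1) + (-2)·(-7) + (0)·(0) + (2)·(-4) + (0)·(2) + (-1)·(5) = 1
  c_8 = (0)·(1) + (-1)·(-3) + (0)·(-1) + (6)·(-7) + (0)·(0) + (-6)·(-4) + (0)·(2) + (3)·(5) = 0
Base-5 expansion of each c_i:
  c_1 = 2 = 2·5^0
  c_2 = 4 = 4·5^0
  c_3 = 1 = 1·5^0
  c_4 = 1 = 1·5^0
  c_5 = 1 = 1·5^0
  c_6 = 0
  c_7 = 1 = 1·5^0
  c_8 = 0
λ_0 = (2, 4, 1, 1, 1, 0, 1, 0)

((2, 4, 1, 1, 1, 0, 1, 0),)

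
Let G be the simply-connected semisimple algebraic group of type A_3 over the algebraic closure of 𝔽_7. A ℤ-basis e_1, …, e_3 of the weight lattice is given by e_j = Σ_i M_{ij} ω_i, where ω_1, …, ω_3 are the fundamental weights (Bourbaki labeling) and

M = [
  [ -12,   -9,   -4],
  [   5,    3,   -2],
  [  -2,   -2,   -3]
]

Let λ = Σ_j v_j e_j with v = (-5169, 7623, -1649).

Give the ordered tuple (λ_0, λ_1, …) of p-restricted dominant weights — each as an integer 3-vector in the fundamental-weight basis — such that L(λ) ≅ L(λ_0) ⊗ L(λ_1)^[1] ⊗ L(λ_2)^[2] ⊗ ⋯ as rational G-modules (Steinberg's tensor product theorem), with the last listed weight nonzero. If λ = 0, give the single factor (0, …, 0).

((3, 0, 4), (2, 4, 5), (0, 6, 0))

Compute c_i = Σ_j M_{ij} v_j with v = (-5169, 7623, -1649):
  c_1 = (-12)·(-5169) + (-9)·(7623) + (-4)·(-1649) = 17
  c_2 = (5)·(-5169) + (3)·(7623) + (-2)·(-1649) = 322
  c_3 = (-2)·(-5169) + (-2)·(7623) + (-3)·(-1649) = 39
Expand coordinatewise in base 7:
  c_1 = 17 = 3·7^0 + 2·7^1
  c_2 = 322 = 0·7^0 + 4·7^1 + 6·7^2
  c_3 = 39 = 4·7^0 + 5·7^1
Factor λ_0 = (3, 0, 4)
Factor λ_1 = (2, 4, 5)
Factor λ_2 = (0, 6, 0)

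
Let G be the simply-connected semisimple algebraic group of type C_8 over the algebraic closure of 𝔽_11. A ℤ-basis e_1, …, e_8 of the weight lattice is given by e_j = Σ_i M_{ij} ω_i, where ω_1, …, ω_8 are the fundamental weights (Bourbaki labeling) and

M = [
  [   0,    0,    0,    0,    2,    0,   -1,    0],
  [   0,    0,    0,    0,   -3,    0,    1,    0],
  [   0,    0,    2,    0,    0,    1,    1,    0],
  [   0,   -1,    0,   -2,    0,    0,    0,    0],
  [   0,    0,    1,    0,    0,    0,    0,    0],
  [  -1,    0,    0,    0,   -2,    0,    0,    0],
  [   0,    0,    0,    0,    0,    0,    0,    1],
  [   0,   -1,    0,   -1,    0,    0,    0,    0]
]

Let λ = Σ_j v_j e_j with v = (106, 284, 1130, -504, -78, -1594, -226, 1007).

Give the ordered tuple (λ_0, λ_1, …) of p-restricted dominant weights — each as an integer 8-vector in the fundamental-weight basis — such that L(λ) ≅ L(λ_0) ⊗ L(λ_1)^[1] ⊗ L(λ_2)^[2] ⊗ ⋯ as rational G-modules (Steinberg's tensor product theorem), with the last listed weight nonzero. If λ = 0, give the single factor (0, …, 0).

((4, 8, 0, 9, 8, 6, 6, 0), (6, 0, 7, 10, 3, 4, 3, 9), (0, 0, 3, 5, 9, 0, 8, 1))

Change of basis e → ω: c = M·v where v = (106, 284, 1130, -504, -78, -1594, -226, 1007):
  c_1 = (0)·(106) + (0)·(284) + (0)·(1130) + (0)·(-504) + (2)·(-78) + (0)·(-1594) + (-1)·(-226) + (0)·(1007) = 70
  c_2 = (0)·(106) + (0)·(284) + (0)·(1130) + (0)·(-504) + (-3)·(-78) + (0)·(-1594) + (1)·(-226) + (0)·(1007) = 8
  c_3 = (0)·(106) + (0)·(284) + (2)·(1130) + (0)·(-504) + (0)·(-78) + (1)·(-1594) + (1)·(-226) + (0)·(1007) = 440
  c_4 = (0)·(106) + (-1)·(284) + (0)·(1130) + (-2)·(-504) + (0)·(-78) + (0)·(-1594) + (0)·(-226) + (0)·(1007) = 724
  c_5 = (0)·(106) + (0)·(284) + (1)·(1130) + (0)·(-504) + (0)·(-78) + (0)·(-1594) + (0)·(-226) + (0)·(1007) = 1130
  c_6 = (-1)·(106) + (0)·(284) + (0)·(1130) + (0)·(-504) + (-2)·(-78) + (0)·(-1594) + (0)·(-226) + (0)·(1007) = 50
  c_7 = (0)·(106) + (0)·(284) + (0)·(1130) + (0)·(-504) + (0)·(-78) + (0)·(-1594) + (0)·(-226) + (1)·(1007) = 1007
  c_8 = (0)·(106) + (-1)·(284) + (0)·(1130) + (-1)·(-504) + (0)·(-78) + (0)·(-1594) + (0)·(-226) + (0)·(1007) = 220
p = 11; digits c_i = Σ_j d_{ij}·11^j, 0 ≤ d_{ij} < 11:
  c_1 = 70 = 4·11^0 + 6·11^1
  c_2 = 8 = 8·11^0
  c_3 = 440 = 0·11^0 + 7·11^1 + 3·11^2
  c_4 = 724 = 9·11^0 + 10·11^1 + 5·11^2
  c_5 = 1130 = 8·11^0 + 3·11^1 + 9·11^2
  c_6 = 50 = 6·11^0 + 4·11^1
  c_7 = 1007 = 6·11^0 + 3·11^1 + 8·11^2
  c_8 = 220 = 0·11^0 + 9·11^1 + 1·11^2
λ_0 = (4, 8, 0, 9, 8, 6, 6, 0)
λ_1 = (6, 0, 7, 10, 3, 4, 3, 9)
λ_2 = (0, 0, 3, 5, 9, 0, 8, 1)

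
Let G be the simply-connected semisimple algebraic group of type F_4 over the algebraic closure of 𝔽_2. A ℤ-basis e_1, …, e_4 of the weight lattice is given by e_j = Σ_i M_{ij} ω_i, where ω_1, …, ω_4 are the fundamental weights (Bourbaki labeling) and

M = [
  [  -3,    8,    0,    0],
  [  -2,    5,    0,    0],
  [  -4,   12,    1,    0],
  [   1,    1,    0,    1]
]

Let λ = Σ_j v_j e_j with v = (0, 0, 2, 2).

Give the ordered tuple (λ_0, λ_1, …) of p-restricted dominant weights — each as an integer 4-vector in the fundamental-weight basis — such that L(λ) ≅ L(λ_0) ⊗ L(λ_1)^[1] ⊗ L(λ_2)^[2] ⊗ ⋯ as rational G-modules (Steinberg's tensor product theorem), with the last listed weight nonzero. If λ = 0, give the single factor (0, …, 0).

Change of basis e → ω: c = M·v where v = (0, 0, 2, 2):
  c_1 = -3*0 + 8*0 + 0*2 + 0*2 = 0
  c_2 = -2*0 + 5*0 + 0*2 + 0*2 = 0
  c_3 = -4*0 + 12*0 + 1*2 + 0*2 = 2
  c_4 = 1*0 + 1*0 + 0*2 + 1*2 = 2
Writing each c_i in base p = 2:
  c_1 = 0
  c_2 = 0
  c_3 = 2 = 0·2^0 + 1·2^1
  c_4 = 2 = 0·2^0 + 1·2^1
λ_0 = (0, 0, 0, 0)
λ_1 = (0, 0, 1, 1)

((0, 0, 0, 0), (0, 0, 1, 1))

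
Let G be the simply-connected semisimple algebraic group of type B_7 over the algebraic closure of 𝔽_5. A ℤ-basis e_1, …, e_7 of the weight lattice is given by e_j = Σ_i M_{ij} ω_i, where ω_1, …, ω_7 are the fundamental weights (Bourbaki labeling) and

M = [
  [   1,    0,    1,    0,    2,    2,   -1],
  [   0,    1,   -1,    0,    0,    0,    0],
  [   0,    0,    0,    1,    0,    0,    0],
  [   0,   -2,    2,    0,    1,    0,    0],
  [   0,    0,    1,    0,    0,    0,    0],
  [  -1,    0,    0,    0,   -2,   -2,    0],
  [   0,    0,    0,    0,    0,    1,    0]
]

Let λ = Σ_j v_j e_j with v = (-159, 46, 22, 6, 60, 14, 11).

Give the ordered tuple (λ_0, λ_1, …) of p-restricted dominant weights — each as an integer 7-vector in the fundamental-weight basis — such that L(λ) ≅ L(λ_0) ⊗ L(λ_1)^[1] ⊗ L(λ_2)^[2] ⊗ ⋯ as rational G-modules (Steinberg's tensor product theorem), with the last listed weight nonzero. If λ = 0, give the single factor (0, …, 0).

((0, 4, 1, 2, 2, 1, 4), (0, 4, 1, 2, 4, 2, 2))

In the fundamental-weight basis, λ has coordinates c = M·v (v = (-159, 46, 22, 6, 60, 14, 11)):
  c_1 = 1*-159 + 0*46 + 1*22 + 0*6 + 2*60 + 2*14 + -1*11 = 0
  c_2 = 0*-159 + 1*46 + -1*22 + 0*6 + 0*60 + 0*14 + 0*11 = 24
  c_3 = 0*-159 + 0*46 + 0*22 + 1*6 + 0*60 + 0*14 + 0*11 = 6
  c_4 = 0*-159 + -2*46 + 2*22 + 0*6 + 1*60 + 0*14 + 0*11 = 12
  c_5 = 0*-159 + 0*46 + 1*22 + 0*6 + 0*60 + 0*14 + 0*11 = 22
  c_6 = -1*-159 + 0*46 + 0*22 + 0*6 + -2*60 + -2*14 + 0*11 = 11
  c_7 = 0*-159 + 0*46 + 0*22 + 0*6 + 0*60 + 1*14 + 0*11 = 14
Base-5 expansion of each c_i:
  c_1 = 0
  c_2 = 24 = 4·5^0 + 4·5^1
  c_3 = 6 = 1·5^0 + 1·5^1
  c_4 = 12 = 2·5^0 + 2·5^1
  c_5 = 22 = 2·5^0 + 4·5^1
  c_6 = 11 = 1·5^0 + 2·5^1
  c_7 = 14 = 4·5^0 + 2·5^1
Factor λ_0 = (0, 4, 1, 2, 2, 1, 4)
Factor λ_1 = (0, 4, 1, 2, 4, 2, 2)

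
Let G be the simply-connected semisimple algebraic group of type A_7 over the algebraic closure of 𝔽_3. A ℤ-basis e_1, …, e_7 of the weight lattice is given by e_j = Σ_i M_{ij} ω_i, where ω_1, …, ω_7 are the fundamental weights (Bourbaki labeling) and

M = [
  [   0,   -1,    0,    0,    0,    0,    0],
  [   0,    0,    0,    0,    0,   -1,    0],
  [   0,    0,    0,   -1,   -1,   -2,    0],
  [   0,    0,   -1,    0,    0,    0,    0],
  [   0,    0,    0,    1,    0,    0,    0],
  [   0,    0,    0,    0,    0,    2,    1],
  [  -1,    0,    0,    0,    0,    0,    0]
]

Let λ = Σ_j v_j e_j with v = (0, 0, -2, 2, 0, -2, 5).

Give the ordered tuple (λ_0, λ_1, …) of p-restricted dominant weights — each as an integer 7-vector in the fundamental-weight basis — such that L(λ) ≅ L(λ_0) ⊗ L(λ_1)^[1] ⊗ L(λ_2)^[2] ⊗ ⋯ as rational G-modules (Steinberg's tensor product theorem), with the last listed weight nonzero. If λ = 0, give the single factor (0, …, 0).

((0, 2, 2, 2, 2, 1, 0),)

Compute c_i = Σ_j M_{ij} v_j with v = (0, 0, -2, 2, 0, -2, 5):
  c_1 = 0*0 + -1*0 + 0*-2 + 0*2 + 0*0 + 0*-2 + 0*5 = 0
  c_2 = 0*0 + 0*0 + 0*-2 + 0*2 + 0*0 + -1*-2 + 0*5 = 2
  c_3 = 0*0 + 0*0 + 0*-2 + -1*2 + -1*0 + -2*-2 + 0*5 = 2
  c_4 = 0*0 + 0*0 + -1*-2 + 0*2 + 0*0 + 0*-2 + 0*5 = 2
  c_5 = 0*0 + 0*0 + 0*-2 + 1*2 + 0*0 + 0*-2 + 0*5 = 2
  c_6 = 0*0 + 0*0 + 0*-2 + 0*2 + 0*0 + 2*-2 + 1*5 = 1
  c_7 = -1*0 + 0*0 + 0*-2 + 0*2 + 0*0 + 0*-2 + 0*5 = 0
p = 3; digits c_i = Σ_j d_{ij}·3^j, 0 ≤ d_{ij} < 3:
  c_1 = 0
  c_2 = 2 = 2·3^0
  c_3 = 2 = 2·3^0
  c_4 = 2 = 2·3^0
  c_5 = 2 = 2·3^0
  c_6 = 1 = 1·3^0
  c_7 = 0
p-restricted factor λ_0 = (0, 2, 2, 2, 2, 1, 0)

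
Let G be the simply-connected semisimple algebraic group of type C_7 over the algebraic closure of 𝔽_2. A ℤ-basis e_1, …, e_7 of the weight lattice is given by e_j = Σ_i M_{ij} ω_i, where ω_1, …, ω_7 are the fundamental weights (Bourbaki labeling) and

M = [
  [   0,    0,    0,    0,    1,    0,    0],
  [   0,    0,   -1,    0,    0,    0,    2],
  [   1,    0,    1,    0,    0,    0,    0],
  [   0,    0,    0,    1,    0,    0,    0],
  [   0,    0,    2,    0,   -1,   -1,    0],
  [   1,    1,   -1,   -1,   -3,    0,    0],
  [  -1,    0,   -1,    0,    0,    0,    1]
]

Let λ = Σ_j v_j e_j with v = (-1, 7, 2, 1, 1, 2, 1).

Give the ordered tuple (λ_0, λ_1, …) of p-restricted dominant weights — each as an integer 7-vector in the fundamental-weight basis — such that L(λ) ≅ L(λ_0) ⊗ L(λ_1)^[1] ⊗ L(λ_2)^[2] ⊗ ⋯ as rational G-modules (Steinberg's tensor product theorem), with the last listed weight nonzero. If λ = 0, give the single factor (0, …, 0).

((1, 0, 1, 1, 1, 0, 0),)

In the fundamental-weight basis, λ has coordinates c = M·v (v = (-1, 7, 2, 1, 1, 2, 1)):
  c_1 = (0)·(-1) + 0·7 + 0·2 + 0·1 + 1·1 + 0·2 + 0·1 = 1
  c_2 = (0)·(-1) + 0·7 + (-1)·(2) + 0·1 + 0·1 + 0·2 + 2·1 = 0
  c_3 = (1)·(-1) + 0·7 + 1·2 + 0·1 + 0·1 + 0·2 + 0·1 = 1
  c_4 = (0)·(-1) + 0·7 + 0·2 + 1·1 + 0·1 + 0·2 + 0·1 = 1
  c_5 = (0)·(-1) + 0·7 + 2·2 + 0·1 + (-1)·(1) + (-1)·(2) + 0·1 = 1
  c_6 = (1)·(-1) + 1·7 + (-1)·(2) + (-1)·(1) + (-3)·(1) + 0·2 + 0·1 = 0
  c_7 = (-1)·(-1) + 0·7 + (-1)·(2) + 0·1 + 0·1 + 0·2 + 1·1 = 0
p = 2; digits c_i = Σ_j d_{ij}·2^j, 0 ≤ d_{ij} < 2:
  c_1 = 1 = 1·2^0
  c_2 = 0
  c_3 = 1 = 1·2^0
  c_4 = 1 = 1·2^0
  c_5 = 1 = 1·2^0
  c_6 = 0
  c_7 = 0
Factor λ_0 = (1, 0, 1, 1, 1, 0, 0)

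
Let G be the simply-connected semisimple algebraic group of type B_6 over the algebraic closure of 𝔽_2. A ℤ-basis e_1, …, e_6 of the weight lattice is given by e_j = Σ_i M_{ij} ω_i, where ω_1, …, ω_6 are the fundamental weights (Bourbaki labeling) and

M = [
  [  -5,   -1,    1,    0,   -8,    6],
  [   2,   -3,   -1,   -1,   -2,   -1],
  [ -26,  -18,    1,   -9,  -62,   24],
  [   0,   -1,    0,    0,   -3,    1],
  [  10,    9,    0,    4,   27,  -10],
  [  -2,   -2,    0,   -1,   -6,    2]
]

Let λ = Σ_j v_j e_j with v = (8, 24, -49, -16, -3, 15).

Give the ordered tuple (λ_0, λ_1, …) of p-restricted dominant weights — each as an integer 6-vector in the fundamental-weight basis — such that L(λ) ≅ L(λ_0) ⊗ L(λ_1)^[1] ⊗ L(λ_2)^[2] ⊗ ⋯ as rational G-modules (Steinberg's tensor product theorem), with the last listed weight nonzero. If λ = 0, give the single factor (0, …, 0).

((1, 0, 1, 0, 1, 0),)

In the fundamental-weight basis, λ has coordinates c = M·v (v = (8, 24, -49, -16, -3, 15)):
  c_1 = (-5)·(8) + (-1)·(24) + (1)·(-49) + (0)·(-16) + (-8)·(-3) + 6·15 = 1
  c_2 = 2·8 + (-3)·(24) + (-1)·(-49) + (-1)·(-16) + (-2)·(-3) + (-1)·(15) = 0
  c_3 = (-26)·(8) + (-18)·(24) + (1)·(-49) + (-9)·(-16) + (-62)·(-3) + 24·15 = 1
  c_4 = 0·8 + (-1)·(24) + (0)·(-49) + (0)·(-16) + (-3)·(-3) + 1·15 = 0
  c_5 = 10·8 + 9·24 + (0)·(-49) + (4)·(-16) + (27)·(-3) + (-10)·(15) = 1
  c_6 = (-2)·(8) + (-2)·(24) + (0)·(-49) + (-1)·(-16) + (-6)·(-3) + 2·15 = 0
p = 2; digits c_i = Σ_j d_{ij}·2^j, 0 ≤ d_{ij} < 2:
  c_1 = 1 = 1·2^0
  c_2 = 0
  c_3 = 1 = 1·2^0
  c_4 = 0
  c_5 = 1 = 1·2^0
  c_6 = 0
λ_0 = (1, 0, 1, 0, 1, 0)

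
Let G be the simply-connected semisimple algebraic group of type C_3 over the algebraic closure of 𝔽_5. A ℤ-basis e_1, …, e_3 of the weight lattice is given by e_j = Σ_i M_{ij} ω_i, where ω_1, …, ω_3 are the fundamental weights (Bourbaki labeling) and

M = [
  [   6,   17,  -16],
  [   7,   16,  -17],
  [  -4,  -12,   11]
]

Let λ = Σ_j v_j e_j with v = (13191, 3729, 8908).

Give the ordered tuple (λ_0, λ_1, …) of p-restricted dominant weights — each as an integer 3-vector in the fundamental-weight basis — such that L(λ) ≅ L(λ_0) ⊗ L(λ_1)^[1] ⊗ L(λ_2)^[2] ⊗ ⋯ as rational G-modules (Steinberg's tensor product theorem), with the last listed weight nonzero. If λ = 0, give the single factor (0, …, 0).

In the fundamental-weight basis, λ has coordinates c = M·v (v = (13191, 3729, 8908)):
  c_1 = 6*13191 + 17*3729 + -16*8908 = 11
  c_2 = 7*13191 + 16*3729 + -17*8908 = 565
  c_3 = -4*13191 + -12*3729 + 11*8908 = 476
Base-5 expansion of each c_i:
  c_1 = 11 = 1·5^0 + 2·5^1
  c_2 = 565 = 0·5^0 + 3·5^1 + 2·5^2 + 4·5^3
  c_3 = 476 = 1·5^0 + 0·5^1 + 4·5^2 + 3·5^3
p-restricted factor λ_0 = (1, 0, 1)
p-restricted factor λ_1 = (2, 3, 0)
p-restricted factor λ_2 = (0, 2, 4)
p-restricted factor λ_3 = (0, 4, 3)

((1, 0, 1), (2, 3, 0), (0, 2, 4), (0, 4, 3))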